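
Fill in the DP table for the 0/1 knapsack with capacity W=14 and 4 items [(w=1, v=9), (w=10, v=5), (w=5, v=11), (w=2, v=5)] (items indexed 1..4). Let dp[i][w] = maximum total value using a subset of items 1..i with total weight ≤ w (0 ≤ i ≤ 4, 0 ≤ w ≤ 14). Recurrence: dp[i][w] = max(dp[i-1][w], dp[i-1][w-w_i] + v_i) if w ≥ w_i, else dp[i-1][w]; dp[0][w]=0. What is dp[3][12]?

i\w   0   1   2   3   4   5   6   7   8   9  10  11  12  13  14
  0   0   0   0   0   0   0   0   0   0   0   0   0   0   0   0
  1   0   9   9   9   9   9   9   9   9   9   9   9   9   9   9
  2   0   9   9   9   9   9   9   9   9   9   9  14  14  14  14
  3   0   9   9   9   9  11  20  20  20  20  20  20  20  20  20
  4   0   9   9  14  14  14  20  20  25  25  25  25  25  25  25

20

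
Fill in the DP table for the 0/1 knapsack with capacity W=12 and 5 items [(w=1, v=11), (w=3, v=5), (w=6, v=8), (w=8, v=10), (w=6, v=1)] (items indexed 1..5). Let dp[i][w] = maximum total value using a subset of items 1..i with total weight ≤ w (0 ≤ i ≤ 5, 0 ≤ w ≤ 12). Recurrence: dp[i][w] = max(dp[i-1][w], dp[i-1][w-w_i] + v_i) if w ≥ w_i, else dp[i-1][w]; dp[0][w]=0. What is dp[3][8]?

i\w   0   1   2   3   4   5   6   7   8   9  10  11  12
  0   0   0   0   0   0   0   0   0   0   0   0   0   0
  1   0  11  11  11  11  11  11  11  11  11  11  11  11
  2   0  11  11  11  16  16  16  16  16  16  16  16  16
  3   0  11  11  11  16  16  16  19  19  19  24  24  24
  4   0  11  11  11  16  16  16  19  19  21  24  24  26
  5   0  11  11  11  16  16  16  19  19  21  24  24  26

19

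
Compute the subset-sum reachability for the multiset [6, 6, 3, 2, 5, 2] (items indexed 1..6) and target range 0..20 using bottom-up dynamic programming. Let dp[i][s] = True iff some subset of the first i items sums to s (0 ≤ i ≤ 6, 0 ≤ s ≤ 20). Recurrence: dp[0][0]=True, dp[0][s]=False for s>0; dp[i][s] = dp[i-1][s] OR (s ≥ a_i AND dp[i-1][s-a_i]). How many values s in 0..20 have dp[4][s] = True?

i\s   0   1   2   3   4   5   6   7   8   9  10  11  12  13  14  15  16  17  18  19  20
  0   T   F   F   F   F   F   F   F   F   F   F   F   F   F   F   F   F   F   F   F   F
  1   T   F   F   F   F   F   T   F   F   F   F   F   F   F   F   F   F   F   F   F   F
  2   T   F   F   F   F   F   T   F   F   F   F   F   T   F   F   F   F   F   F   F   F
  3   T   F   F   T   F   F   T   F   F   T   F   F   T   F   F   T   F   F   F   F   F
  4   T   F   T   T   F   T   T   F   T   T   F   T   T   F   T   T   F   T   F   F   F
  5   T   F   T   T   F   T   T   T   T   T   T   T   T   T   T   T   T   T   F   T   T
  6   T   F   T   T   T   T   T   T   T   T   T   T   T   T   T   T   T   T   T   T   T

12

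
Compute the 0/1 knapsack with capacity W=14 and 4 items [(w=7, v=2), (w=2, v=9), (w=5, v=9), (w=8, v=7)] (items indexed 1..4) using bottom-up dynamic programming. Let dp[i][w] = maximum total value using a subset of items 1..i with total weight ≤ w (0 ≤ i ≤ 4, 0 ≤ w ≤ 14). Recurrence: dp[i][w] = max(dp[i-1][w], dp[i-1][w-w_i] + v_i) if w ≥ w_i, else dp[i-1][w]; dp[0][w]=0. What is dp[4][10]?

18

i\w   0   1   2   3   4   5   6   7   8   9  10  11  12  13  14
  0   0   0   0   0   0   0   0   0   0   0   0   0   0   0   0
  1   0   0   0   0   0   0   0   2   2   2   2   2   2   2   2
  2   0   0   9   9   9   9   9   9   9  11  11  11  11  11  11
  3   0   0   9   9   9   9   9  18  18  18  18  18  18  18  20
  4   0   0   9   9   9   9   9  18  18  18  18  18  18  18  20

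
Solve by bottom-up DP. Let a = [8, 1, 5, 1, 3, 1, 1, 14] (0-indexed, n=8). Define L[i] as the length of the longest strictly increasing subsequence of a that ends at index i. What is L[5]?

1

   i    0    1    2    3    4    5    6    7
a[i]    8    1    5    1    3    1    1   14
L[i]    1    1    2    1    2    1    1    3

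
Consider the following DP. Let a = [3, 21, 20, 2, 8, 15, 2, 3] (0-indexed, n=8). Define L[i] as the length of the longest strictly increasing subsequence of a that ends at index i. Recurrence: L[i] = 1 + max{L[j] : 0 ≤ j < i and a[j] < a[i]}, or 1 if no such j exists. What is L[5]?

3

   i    0    1    2    3    4    5    6    7
a[i]    3   21   20    2    8   15    2    3
L[i]    1    2    2    1    2    3    1    2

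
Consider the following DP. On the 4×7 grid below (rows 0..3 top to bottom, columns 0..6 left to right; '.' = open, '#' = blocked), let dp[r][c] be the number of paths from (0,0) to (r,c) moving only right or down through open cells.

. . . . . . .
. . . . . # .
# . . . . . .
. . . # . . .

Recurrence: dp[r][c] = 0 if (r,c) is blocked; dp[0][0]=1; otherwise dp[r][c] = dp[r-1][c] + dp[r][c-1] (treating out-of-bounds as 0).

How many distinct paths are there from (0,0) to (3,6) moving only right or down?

r\c   0   1   2   3   4   5   6
  0   1   1   1   1   1   1   1
  1   1   2   3   4   5   0   1
  2   0   2   5   9  14  14  15
  3   0   2   7   0  14  28  43

43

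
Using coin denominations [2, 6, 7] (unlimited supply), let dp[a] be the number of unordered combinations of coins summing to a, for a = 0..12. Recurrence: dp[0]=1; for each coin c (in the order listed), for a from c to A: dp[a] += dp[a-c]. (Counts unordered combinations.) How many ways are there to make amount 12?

3

after  coin     0     1     2     3     4     5     6     7     8     9    10    11    12
          2     1     0     1     0     1     0     1     0     1     0     1     0     1
          6     1     0     1     0     1     0     2     0     2     0     2     0     3
          7     1     0     1     0     1     0     2     1     2     1     2     1     3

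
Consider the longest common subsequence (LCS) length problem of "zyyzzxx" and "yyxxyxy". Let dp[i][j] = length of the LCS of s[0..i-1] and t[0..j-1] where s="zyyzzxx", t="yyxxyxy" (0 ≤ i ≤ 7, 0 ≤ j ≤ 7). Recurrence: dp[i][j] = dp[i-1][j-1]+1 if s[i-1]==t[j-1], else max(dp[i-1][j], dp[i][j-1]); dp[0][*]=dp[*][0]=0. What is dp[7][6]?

4

   ''  y  y  x  x  y  x  y
''  0  0  0  0  0  0  0  0
 z  0  0  0  0  0  0  0  0
 y  0  1  1  1  1  1  1  1
 y  0  1  2  2  2  2  2  2
 z  0  1  2  2  2  2  2  2
 z  0  1  2  2  2  2  2  2
 x  0  1  2  3  3  3  3  3
 x  0  1  2  3  4  4  4  4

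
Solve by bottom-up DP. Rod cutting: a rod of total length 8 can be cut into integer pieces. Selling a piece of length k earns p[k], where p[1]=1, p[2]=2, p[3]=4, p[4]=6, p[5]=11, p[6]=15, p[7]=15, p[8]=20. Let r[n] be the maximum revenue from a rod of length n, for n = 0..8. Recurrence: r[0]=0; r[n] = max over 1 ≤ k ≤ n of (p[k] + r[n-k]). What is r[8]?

20

   n    0    1    2    3    4    5    6    7    8
r[n]    0    1    2    4    6   11   15   16   20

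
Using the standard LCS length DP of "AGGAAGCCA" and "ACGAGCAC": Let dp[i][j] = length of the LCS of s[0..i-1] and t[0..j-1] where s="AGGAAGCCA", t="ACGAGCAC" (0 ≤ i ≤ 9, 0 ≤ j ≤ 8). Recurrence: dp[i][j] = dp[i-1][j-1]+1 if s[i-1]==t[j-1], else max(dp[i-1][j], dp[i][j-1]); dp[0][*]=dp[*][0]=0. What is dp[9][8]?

   ''  A  C  G  A  G  C  A  C
''  0  0  0  0  0  0  0  0  0
 A  0  1  1  1  1  1  1  1  1
 G  0  1  1  2  2  2  2  2  2
 G  0  1  1  2  2  3  3  3  3
 A  0  1  1  2  3  3  3  4  4
 A  0  1  1  2  3  3  3  4  4
 G  0  1  1  2  3  4  4  4  4
 C  0  1  2  2  3  4  5  5  5
 C  0  1  2  2  3  4  5  5  6
 A  0  1  2  2  3  4  5  6  6

6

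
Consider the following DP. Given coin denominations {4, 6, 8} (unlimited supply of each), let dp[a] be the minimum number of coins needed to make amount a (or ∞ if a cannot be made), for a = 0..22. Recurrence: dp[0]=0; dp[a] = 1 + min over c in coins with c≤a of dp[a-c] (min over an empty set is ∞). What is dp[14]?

2

 a  0  1  2  3  4  5  6  7  8  9 10 11 12 13 14 15 16 17 18 19 20 21 22
dp  0  -  -  -  1  -  1  -  1  -  2  -  2  -  2  -  2  -  3  -  3  -  3
(- denotes ∞ / unreachable)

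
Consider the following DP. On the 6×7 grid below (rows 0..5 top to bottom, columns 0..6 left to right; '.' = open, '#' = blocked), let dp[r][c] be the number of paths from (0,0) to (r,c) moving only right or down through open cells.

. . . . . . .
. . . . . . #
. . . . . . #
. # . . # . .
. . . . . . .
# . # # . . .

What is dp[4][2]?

7

r\c   0   1   2   3   4   5   6
  0   1   1   1   1   1   1   1
  1   1   2   3   4   5   6   0
  2   1   3   6  10  15  21   0
  3   1   0   6  16   0  21  21
  4   1   1   7  23  23  44  65
  5   0   1   0   0  23  67 132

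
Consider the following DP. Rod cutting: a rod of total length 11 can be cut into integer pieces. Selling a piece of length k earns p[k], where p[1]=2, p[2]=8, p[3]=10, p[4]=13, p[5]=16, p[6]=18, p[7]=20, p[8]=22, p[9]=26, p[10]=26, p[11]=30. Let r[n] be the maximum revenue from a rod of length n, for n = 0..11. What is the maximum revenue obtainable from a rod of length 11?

   n    0    1    2    3    4    5    6    7    8    9   10   11
r[n]    0    2    8   10   16   18   24   26   32   34   40   42

42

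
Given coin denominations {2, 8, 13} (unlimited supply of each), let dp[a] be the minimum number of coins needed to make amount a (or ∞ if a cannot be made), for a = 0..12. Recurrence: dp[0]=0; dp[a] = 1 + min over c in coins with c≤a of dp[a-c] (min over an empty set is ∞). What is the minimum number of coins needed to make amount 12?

3

 a  0  1  2  3  4  5  6  7  8  9 10 11 12
dp  0  -  1  -  2  -  3  -  1  -  2  -  3
(- denotes ∞ / unreachable)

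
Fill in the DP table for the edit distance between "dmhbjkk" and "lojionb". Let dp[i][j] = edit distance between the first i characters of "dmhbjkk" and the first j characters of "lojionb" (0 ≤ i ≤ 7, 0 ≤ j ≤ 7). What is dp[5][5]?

5

   ''  l  o  j  i  o  n  b
''  0  1  2  3  4  5  6  7
 d  1  1  2  3  4  5  6  7
 m  2  2  2  3  4  5  6  7
 h  3  3  3  3  4  5  6  7
 b  4  4  4  4  4  5  6  6
 j  5  5  5  4  5  5  6  7
 k  6  6  6  5  5  6  6  7
 k  7  7  7  6  6  6  7  7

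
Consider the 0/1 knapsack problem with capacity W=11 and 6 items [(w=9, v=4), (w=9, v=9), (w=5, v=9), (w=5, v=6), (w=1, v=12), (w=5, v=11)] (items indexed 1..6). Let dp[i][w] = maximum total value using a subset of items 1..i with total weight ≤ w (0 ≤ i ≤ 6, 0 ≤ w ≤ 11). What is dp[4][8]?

i\w   0   1   2   3   4   5   6   7   8   9  10  11
  0   0   0   0   0   0   0   0   0   0   0   0   0
  1   0   0   0   0   0   0   0   0   0   4   4   4
  2   0   0   0   0   0   0   0   0   0   9   9   9
  3   0   0   0   0   0   9   9   9   9   9   9   9
  4   0   0   0   0   0   9   9   9   9   9  15  15
  5   0  12  12  12  12  12  21  21  21  21  21  27
  6   0  12  12  12  12  12  23  23  23  23  23  32

9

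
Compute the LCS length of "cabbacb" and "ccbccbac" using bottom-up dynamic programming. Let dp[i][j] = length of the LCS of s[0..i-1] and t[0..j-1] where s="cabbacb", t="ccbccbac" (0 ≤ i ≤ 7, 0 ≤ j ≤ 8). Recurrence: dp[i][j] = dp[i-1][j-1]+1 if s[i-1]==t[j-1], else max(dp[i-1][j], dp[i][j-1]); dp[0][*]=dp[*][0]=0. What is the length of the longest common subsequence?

   ''  c  c  b  c  c  b  a  c
''  0  0  0  0  0  0  0  0  0
 c  0  1  1  1  1  1  1  1  1
 a  0  1  1  1  1  1  1  2  2
 b  0  1  1  2  2  2  2  2  2
 b  0  1  1  2  2  2  3  3  3
 a  0  1  1  2  2  2  3  4  4
 c  0  1  2  2  3  3  3  4  5
 b  0  1  2  3  3  3  4  4  5

5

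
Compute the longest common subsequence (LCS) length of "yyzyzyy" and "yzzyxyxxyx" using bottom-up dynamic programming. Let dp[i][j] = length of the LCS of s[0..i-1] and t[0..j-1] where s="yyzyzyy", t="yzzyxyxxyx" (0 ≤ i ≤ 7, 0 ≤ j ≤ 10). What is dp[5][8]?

   ''  y  z  z  y  x  y  x  x  y  x
''  0  0  0  0  0  0  0  0  0  0  0
 y  0  1  1  1  1  1  1  1  1  1  1
 y  0  1  1  1  2  2  2  2  2  2  2
 z  0  1  2  2  2  2  2  2  2  2  2
 y  0  1  2  2  3  3  3  3  3  3  3
 z  0  1  2  3  3  3  3  3  3  3  3
 y  0  1  2  3  4  4  4  4  4  4  4
 y  0  1  2  3  4  4  5  5  5  5  5

3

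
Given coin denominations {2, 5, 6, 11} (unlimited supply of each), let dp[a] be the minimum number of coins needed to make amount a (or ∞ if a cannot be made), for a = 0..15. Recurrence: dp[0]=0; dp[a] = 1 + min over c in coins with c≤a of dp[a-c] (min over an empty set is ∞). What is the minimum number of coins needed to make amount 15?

 a  0  1  2  3  4  5  6  7  8  9 10 11 12 13 14 15
dp  0  -  1  -  2  1  1  2  2  3  2  1  2  2  3  3
(- denotes ∞ / unreachable)

3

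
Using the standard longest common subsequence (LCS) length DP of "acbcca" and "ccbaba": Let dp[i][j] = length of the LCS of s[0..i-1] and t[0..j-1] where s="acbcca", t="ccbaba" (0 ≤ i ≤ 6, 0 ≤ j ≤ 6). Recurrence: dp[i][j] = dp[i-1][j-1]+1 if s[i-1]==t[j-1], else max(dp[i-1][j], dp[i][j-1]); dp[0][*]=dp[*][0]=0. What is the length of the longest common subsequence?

   ''  c  c  b  a  b  a
''  0  0  0  0  0  0  0
 a  0  0  0  0  1  1  1
 c  0  1  1  1  1  1  1
 b  0  1  1  2  2  2  2
 c  0  1  2  2  2  2  2
 c  0  1  2  2  2  2  2
 a  0  1  2  2  3  3  3

3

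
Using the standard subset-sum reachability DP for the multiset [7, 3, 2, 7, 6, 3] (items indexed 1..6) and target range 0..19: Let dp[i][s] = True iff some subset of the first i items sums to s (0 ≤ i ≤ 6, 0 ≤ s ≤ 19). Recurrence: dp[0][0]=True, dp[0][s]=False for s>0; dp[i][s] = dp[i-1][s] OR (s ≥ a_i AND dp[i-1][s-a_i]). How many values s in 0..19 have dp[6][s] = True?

i\s   0   1   2   3   4   5   6   7   8   9  10  11  12  13  14  15  16  17  18  19
  0   T   F   F   F   F   F   F   F   F   F   F   F   F   F   F   F   F   F   F   F
  1   T   F   F   F   F   F   F   T   F   F   F   F   F   F   F   F   F   F   F   F
  2   T   F   F   T   F   F   F   T   F   F   T   F   F   F   F   F   F   F   F   F
  3   T   F   T   T   F   T   F   T   F   T   T   F   T   F   F   F   F   F   F   F
  4   T   F   T   T   F   T   F   T   F   T   T   F   T   F   T   F   T   T   F   T
  5   T   F   T   T   F   T   T   T   T   T   T   T   T   T   T   T   T   T   T   T
  6   T   F   T   T   F   T   T   T   T   T   T   T   T   T   T   T   T   T   T   T

18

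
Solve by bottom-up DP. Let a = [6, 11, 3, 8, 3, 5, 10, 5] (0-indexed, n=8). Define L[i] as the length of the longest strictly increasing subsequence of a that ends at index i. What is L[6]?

3

   i    0    1    2    3    4    5    6    7
a[i]    6   11    3    8    3    5   10    5
L[i]    1    2    1    2    1    2    3    2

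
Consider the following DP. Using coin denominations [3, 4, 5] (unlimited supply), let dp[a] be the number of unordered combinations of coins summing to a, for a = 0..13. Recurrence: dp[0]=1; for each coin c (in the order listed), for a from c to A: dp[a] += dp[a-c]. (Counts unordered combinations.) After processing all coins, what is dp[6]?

after  coin     0     1     2     3     4     5     6     7     8     9    10    11    12    13
          3     1     0     0     1     0     0     1     0     0     1     0     0     1     0
          4     1     0     0     1     1     0     1     1     1     1     1     1     2     1
          5     1     0     0     1     1     1     1     1     2     2     2     2     3     3

1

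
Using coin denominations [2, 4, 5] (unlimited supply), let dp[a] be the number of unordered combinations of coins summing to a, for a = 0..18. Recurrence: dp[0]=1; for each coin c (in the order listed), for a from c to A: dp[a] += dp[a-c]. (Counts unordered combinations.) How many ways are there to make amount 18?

8

after  coin     0     1     2     3     4     5     6     7     8     9    10    11    12    13    14    15    16    17    18
          2     1     0     1     0     1     0     1     0     1     0     1     0     1     0     1     0     1     0     1
          4     1     0     1     0     2     0     2     0     3     0     3     0     4     0     4     0     5     0     5
          5     1     0     1     0     2     1     2     1     3     2     4     2     5     3     6     4     7     5     8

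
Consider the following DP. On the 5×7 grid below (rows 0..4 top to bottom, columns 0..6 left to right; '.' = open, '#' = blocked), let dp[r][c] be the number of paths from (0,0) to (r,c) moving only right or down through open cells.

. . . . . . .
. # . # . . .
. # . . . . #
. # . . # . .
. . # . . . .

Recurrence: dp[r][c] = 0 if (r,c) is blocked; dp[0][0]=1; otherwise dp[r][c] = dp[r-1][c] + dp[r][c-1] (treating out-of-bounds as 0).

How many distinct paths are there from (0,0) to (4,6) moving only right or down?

10

r\c   0   1   2   3   4   5   6
  0   1   1   1   1   1   1   1
  1   1   0   1   0   1   2   3
  2   1   0   1   1   2   4   0
  3   1   0   1   2   0   4   4
  4   1   1   0   2   2   6  10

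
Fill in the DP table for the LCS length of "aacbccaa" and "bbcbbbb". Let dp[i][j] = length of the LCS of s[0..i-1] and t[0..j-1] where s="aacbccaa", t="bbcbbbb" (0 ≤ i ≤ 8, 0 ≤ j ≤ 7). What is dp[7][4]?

   ''  b  b  c  b  b  b  b
''  0  0  0  0  0  0  0  0
 a  0  0  0  0  0  0  0  0
 a  0  0  0  0  0  0  0  0
 c  0  0  0  1  1  1  1  1
 b  0  1  1  1  2  2  2  2
 c  0  1  1  2  2  2  2  2
 c  0  1  1  2  2  2  2  2
 a  0  1  1  2  2  2  2  2
 a  0  1  1  2  2  2  2  2

2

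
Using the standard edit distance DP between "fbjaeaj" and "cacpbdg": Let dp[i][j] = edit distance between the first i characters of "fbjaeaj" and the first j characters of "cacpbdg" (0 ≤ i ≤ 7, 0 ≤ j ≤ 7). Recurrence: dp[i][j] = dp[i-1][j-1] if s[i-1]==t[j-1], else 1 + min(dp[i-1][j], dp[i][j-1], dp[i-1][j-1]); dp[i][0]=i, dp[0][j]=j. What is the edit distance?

   ''  c  a  c  p  b  d  g
''  0  1  2  3  4  5  6  7
 f  1  1  2  3  4  5  6  7
 b  2  2  2  3  4  4  5  6
 j  3  3  3  3  4  5  5  6
 a  4  4  3  4  4  5  6  6
 e  5  5  4  4  5  5  6  7
 a  6  6  5  5  5  6  6  7
 j  7  7  6  6  6  6  7  7

7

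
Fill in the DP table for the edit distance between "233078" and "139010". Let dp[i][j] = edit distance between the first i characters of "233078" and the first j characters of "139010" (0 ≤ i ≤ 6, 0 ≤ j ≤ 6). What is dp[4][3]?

3

   ''  1  3  9  0  1  0
''  0  1  2  3  4  5  6
 2  1  1  2  3  4  5  6
 3  2  2  1  2  3  4  5
 3  3  3  2  2  3  4  5
 0  4  4  3  3  2  3  4
 7  5  5  4  4  3  3  4
 8  6  6  5  5  4  4  4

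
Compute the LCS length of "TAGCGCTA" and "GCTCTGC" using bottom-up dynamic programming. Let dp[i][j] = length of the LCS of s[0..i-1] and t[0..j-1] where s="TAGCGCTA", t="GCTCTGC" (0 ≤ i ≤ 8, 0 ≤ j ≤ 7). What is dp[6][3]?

   ''  G  C  T  C  T  G  C
''  0  0  0  0  0  0  0  0
 T  0  0  0  1  1  1  1  1
 A  0  0  0  1  1  1  1  1
 G  0  1  1  1  1  1  2  2
 C  0  1  2  2  2  2  2  3
 G  0  1  2  2  2  2  3  3
 C  0  1  2  2  3  3  3  4
 T  0  1  2  3  3  4  4  4
 A  0  1  2  3  3  4  4  4

2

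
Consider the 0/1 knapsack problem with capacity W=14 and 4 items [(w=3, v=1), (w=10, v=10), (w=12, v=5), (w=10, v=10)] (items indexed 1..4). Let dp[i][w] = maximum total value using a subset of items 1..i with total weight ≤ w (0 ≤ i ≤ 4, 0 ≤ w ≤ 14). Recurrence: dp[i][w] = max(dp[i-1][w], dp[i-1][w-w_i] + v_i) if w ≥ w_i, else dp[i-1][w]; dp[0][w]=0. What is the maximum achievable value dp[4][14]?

11

i\w   0   1   2   3   4   5   6   7   8   9  10  11  12  13  14
  0   0   0   0   0   0   0   0   0   0   0   0   0   0   0   0
  1   0   0   0   1   1   1   1   1   1   1   1   1   1   1   1
  2   0   0   0   1   1   1   1   1   1   1  10  10  10  11  11
  3   0   0   0   1   1   1   1   1   1   1  10  10  10  11  11
  4   0   0   0   1   1   1   1   1   1   1  10  10  10  11  11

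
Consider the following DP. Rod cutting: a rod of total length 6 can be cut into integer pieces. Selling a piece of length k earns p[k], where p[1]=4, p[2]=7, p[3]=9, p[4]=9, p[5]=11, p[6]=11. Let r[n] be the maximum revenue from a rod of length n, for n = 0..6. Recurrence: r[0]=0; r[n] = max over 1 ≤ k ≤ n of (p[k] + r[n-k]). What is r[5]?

   n    0    1    2    3    4    5    6
r[n]    0    4    8   12   16   20   24

20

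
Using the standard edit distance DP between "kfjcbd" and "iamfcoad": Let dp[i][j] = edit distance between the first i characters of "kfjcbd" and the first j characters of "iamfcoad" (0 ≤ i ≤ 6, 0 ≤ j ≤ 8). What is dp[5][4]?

   ''  i  a  m  f  c  o  a  d
''  0  1  2  3  4  5  6  7  8
 k  1  1  2  3  4  5  6  7  8
 f  2  2  2  3  3  4  5  6  7
 j  3  3  3  3  4  4  5  6  7
 c  4  4  4  4  4  4  5  6  7
 b  5  5  5  5  5  5  5  6  7
 d  6  6  6  6  6  6  6  6  6

5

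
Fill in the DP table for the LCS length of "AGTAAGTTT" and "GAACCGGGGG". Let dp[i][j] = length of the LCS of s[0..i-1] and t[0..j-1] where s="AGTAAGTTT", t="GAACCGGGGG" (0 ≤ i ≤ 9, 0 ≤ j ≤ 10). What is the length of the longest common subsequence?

   ''  G  A  A  C  C  G  G  G  G  G
''  0  0  0  0  0  0  0  0  0  0  0
 A  0  0  1  1  1  1  1  1  1  1  1
 G  0  1  1  1  1  1  2  2  2  2  2
 T  0  1  1  1  1  1  2  2  2  2  2
 A  0  1  2  2  2  2  2  2  2  2  2
 A  0  1  2  3  3  3  3  3  3  3  3
 G  0  1  2  3  3  3  4  4  4  4  4
 T  0  1  2  3  3  3  4  4  4  4  4
 T  0  1  2  3  3  3  4  4  4  4  4
 T  0  1  2  3  3  3  4  4  4  4  4

4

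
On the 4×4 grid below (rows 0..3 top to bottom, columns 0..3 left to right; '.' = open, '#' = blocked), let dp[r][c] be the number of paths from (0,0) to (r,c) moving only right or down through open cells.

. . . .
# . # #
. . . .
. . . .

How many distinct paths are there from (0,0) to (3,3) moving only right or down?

r\c   0   1   2   3
  0   1   1   1   1
  1   0   1   0   0
  2   0   1   1   1
  3   0   1   2   3

3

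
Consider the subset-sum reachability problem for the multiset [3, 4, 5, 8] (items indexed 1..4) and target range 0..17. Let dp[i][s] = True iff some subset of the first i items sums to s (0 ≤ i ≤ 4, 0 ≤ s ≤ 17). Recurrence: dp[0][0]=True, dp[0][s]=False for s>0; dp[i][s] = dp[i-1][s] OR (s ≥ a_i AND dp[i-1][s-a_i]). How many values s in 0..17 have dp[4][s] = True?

13

i\s   0   1   2   3   4   5   6   7   8   9  10  11  12  13  14  15  16  17
  0   T   F   F   F   F   F   F   F   F   F   F   F   F   F   F   F   F   F
  1   T   F   F   T   F   F   F   F   F   F   F   F   F   F   F   F   F   F
  2   T   F   F   T   T   F   F   T   F   F   F   F   F   F   F   F   F   F
  3   T   F   F   T   T   T   F   T   T   T   F   F   T   F   F   F   F   F
  4   T   F   F   T   T   T   F   T   T   T   F   T   T   T   F   T   T   T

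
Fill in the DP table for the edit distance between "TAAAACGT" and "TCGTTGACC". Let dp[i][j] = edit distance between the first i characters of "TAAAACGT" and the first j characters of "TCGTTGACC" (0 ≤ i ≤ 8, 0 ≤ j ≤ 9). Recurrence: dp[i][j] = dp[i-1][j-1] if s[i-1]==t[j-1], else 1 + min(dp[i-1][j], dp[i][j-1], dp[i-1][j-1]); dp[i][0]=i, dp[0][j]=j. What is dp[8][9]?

7

   ''  T  C  G  T  T  G  A  C  C
''  0  1  2  3  4  5  6  7  8  9
 T  1  0  1  2  3  4  5  6  7  8
 A  2  1  1  2  3  4  5  5  6  7
 A  3  2  2  2  3  4  5  5  6  7
 A  4  3  3  3  3  4  5  5  6  7
 A  5  4  4  4  4  4  5  5  6  7
 C  6  5  4  5  5  5  5  6  5  6
 G  7  6  5  4  5  6  5  6  6  6
 T  8  7  6  5  4  5  6  6  7  7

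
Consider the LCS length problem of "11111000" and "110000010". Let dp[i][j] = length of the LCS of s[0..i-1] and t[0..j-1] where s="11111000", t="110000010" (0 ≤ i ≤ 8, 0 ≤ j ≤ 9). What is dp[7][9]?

4

   ''  1  1  0  0  0  0  0  1  0
''  0  0  0  0  0  0  0  0  0  0
 1  0  1  1  1  1  1  1  1  1  1
 1  0  1  2  2  2  2  2  2  2  2
 1  0  1  2  2  2  2  2  2  3  3
 1  0  1  2  2  2  2  2  2  3  3
 1  0  1  2  2  2  2  2  2  3  3
 0  0  1  2  3  3  3  3  3  3  4
 0  0  1  2  3  4  4  4  4  4  4
 0  0  1  2  3  4  5  5  5  5  5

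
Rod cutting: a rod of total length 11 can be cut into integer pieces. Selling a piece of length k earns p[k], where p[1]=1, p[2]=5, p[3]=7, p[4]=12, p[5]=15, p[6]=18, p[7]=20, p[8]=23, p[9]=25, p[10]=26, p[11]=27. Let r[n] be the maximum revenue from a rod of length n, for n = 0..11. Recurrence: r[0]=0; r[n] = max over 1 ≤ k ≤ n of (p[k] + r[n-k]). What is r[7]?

   n    0    1    2    3    4    5    6    7    8    9   10   11
r[n]    0    1    5    7   12   15   18   20   24   27   30   33

20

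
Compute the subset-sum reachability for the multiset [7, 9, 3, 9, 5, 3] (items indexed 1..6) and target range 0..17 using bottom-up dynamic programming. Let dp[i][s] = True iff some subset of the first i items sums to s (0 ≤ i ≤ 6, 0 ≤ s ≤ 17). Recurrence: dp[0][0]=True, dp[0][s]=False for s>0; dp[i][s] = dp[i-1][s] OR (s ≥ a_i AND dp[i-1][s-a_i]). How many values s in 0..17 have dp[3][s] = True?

i\s   0   1   2   3   4   5   6   7   8   9  10  11  12  13  14  15  16  17
  0   T   F   F   F   F   F   F   F   F   F   F   F   F   F   F   F   F   F
  1   T   F   F   F   F   F   F   T   F   F   F   F   F   F   F   F   F   F
  2   T   F   F   F   F   F   F   T   F   T   F   F   F   F   F   F   T   F
  3   T   F   F   T   F   F   F   T   F   T   T   F   T   F   F   F   T   F
  4   T   F   F   T   F   F   F   T   F   T   T   F   T   F   F   F   T   F
  5   T   F   F   T   F   T   F   T   T   T   T   F   T   F   T   T   T   T
  6   T   F   F   T   F   T   T   T   T   T   T   T   T   T   T   T   T   T

7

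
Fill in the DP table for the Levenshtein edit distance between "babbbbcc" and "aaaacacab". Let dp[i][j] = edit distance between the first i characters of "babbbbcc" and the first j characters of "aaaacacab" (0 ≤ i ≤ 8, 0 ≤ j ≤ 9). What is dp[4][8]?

7

   ''  a  a  a  a  c  a  c  a  b
''  0  1  2  3  4  5  6  7  8  9
 b  1  1  2  3  4  5  6  7  8  8
 a  2  1  1  2  3  4  5  6  7  8
 b  3  2  2  2  3  4  5  6  7  7
 b  4  3  3  3  3  4  5  6  7  7
 b  5  4  4  4  4  4  5  6  7  7
 b  6  5  5  5  5  5  5  6  7  7
 c  7  6  6  6  6  5  6  5  6  7
 c  8  7  7  7  7  6  6  6  6  7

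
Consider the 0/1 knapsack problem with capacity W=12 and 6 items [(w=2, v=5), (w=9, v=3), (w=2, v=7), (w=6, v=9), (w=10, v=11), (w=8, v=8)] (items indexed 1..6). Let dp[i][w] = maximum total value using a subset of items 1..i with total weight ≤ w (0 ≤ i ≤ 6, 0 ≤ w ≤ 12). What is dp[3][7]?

12

i\w   0   1   2   3   4   5   6   7   8   9  10  11  12
  0   0   0   0   0   0   0   0   0   0   0   0   0   0
  1   0   0   5   5   5   5   5   5   5   5   5   5   5
  2   0   0   5   5   5   5   5   5   5   5   5   8   8
  3   0   0   7   7  12  12  12  12  12  12  12  12  12
  4   0   0   7   7  12  12  12  12  16  16  21  21  21
  5   0   0   7   7  12  12  12  12  16  16  21  21  21
  6   0   0   7   7  12  12  12  12  16  16  21  21  21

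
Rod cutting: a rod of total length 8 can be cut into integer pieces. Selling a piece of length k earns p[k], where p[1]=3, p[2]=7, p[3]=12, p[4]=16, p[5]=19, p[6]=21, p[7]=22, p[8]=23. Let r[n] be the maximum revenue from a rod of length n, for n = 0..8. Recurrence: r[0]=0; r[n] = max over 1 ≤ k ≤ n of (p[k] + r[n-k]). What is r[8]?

32

   n    0    1    2    3    4    5    6    7    8
r[n]    0    3    7   12   16   19   24   28   32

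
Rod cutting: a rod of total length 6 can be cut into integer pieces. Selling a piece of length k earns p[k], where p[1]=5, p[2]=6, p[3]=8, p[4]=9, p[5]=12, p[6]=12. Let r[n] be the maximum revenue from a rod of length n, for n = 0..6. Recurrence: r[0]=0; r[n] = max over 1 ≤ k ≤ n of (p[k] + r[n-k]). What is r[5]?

   n    0    1    2    3    4    5    6
r[n]    0    5   10   15   20   25   30

25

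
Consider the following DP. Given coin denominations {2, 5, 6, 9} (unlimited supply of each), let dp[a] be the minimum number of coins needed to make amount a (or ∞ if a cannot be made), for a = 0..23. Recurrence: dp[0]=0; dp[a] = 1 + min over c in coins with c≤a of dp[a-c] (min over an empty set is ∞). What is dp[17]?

 a  0  1  2  3  4  5  6  7  8  9 10 11 12 13 14 15 16 17 18 19 20 21 22 23
dp  0  -  1  -  2  1  1  2  2  1  2  2  2  3  2  2  3  3  2  3  3  3  4  3
(- denotes ∞ / unreachable)

3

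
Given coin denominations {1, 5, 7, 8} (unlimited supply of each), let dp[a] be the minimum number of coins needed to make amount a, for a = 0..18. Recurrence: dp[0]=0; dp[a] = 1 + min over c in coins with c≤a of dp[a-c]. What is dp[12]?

2

 a  0  1  2  3  4  5  6  7  8  9 10 11 12 13 14 15 16 17 18
dp  0  1  2  3  4  1  2  1  1  2  2  3  2  2  2  2  2  3  3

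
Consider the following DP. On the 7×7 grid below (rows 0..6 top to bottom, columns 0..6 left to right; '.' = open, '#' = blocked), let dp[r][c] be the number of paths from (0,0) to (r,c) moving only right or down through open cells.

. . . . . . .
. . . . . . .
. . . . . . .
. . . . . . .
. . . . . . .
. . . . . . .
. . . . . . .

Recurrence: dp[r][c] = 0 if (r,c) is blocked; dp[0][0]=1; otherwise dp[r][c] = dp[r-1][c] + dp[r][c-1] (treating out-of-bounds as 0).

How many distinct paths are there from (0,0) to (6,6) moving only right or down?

r\c   0   1   2   3   4   5   6
  0   1   1   1   1   1   1   1
  1   1   2   3   4   5   6   7
  2   1   3   6  10  15  21  28
  3   1   4  10  20  35  56  84
  4   1   5  15  35  70 126 210
  5   1   6  21  56 126 252 462
  6   1   7  28  84 210 462 924

924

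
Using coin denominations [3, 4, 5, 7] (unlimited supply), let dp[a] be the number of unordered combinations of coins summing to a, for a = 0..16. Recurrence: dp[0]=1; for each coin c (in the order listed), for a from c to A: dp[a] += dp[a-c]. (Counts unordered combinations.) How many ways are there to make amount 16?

after  coin     0     1     2     3     4     5     6     7     8     9    10    11    12    13    14    15    16
          3     1     0     0     1     0     0     1     0     0     1     0     0     1     0     0     1     0
          4     1     0     0     1     1     0     1     1     1     1     1     1     2     1     1     2     2
          5     1     0     0     1     1     1     1     1     2     2     2     2     3     3     3     4     4
          7     1     0     0     1     1     1     1     2     2     2     3     3     4     4     5     6     6

6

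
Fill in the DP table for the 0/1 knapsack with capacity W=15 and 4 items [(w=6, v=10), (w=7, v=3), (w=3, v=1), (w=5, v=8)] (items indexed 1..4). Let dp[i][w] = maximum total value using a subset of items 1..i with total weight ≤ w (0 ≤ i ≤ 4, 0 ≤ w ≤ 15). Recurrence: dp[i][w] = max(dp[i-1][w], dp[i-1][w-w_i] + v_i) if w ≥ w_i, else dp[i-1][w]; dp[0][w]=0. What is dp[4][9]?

i\w   0   1   2   3   4   5   6   7   8   9  10  11  12  13  14  15
  0   0   0   0   0   0   0   0   0   0   0   0   0   0   0   0   0
  1   0   0   0   0   0   0  10  10  10  10  10  10  10  10  10  10
  2   0   0   0   0   0   0  10  10  10  10  10  10  10  13  13  13
  3   0   0   0   1   1   1  10  10  10  11  11  11  11  13  13  13
  4   0   0   0   1   1   8  10  10  10  11  11  18  18  18  19  19

11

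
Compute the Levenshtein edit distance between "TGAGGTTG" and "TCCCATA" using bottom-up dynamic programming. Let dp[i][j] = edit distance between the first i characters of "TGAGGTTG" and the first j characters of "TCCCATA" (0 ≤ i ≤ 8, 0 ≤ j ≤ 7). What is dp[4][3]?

   ''  T  C  C  C  A  T  A
''  0  1  2  3  4  5  6  7
 T  1  0  1  2  3  4  5  6
 G  2  1  1  2  3  4  5  6
 A  3  2  2  2  3  3  4  5
 G  4  3  3  3  3  4  4  5
 G  5  4  4  4  4  4  5  5
 T  6  5  5  5  5  5  4  5
 T  7  6  6  6  6  6  5  5
 G  8  7  7  7  7  7  6  6

3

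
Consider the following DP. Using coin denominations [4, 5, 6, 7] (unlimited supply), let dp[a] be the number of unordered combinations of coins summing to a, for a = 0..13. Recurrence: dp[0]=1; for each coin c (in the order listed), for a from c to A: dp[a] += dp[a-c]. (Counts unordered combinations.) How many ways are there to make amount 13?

after  coin     0     1     2     3     4     5     6     7     8     9    10    11    12    13
          4     1     0     0     0     1     0     0     0     1     0     0     0     1     0
          5     1     0     0     0     1     1     0     0     1     1     1     0     1     1
          6     1     0     0     0     1     1     1     0     1     1     2     1     2     1
          7     1     0     0     0     1     1     1     1     1     1     2     2     3     2

2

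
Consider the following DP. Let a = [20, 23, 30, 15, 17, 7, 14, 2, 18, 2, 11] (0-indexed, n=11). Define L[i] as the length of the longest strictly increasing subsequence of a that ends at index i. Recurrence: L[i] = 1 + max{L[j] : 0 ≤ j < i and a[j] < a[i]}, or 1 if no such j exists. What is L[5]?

1

   i    0    1    2    3    4    5    6    7    8    9   10
a[i]   20   23   30   15   17    7   14    2   18    2   11
L[i]    1    2    3    1    2    1    2    1    3    1    2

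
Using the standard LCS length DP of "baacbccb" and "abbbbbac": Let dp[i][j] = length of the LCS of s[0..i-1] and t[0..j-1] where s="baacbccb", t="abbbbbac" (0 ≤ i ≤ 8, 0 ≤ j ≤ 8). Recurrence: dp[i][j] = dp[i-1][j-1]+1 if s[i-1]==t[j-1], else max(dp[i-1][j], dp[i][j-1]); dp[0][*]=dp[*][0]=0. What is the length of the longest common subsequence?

3

   ''  a  b  b  b  b  b  a  c
''  0  0  0  0  0  0  0  0  0
 b  0  0  1  1  1  1  1  1  1
 a  0  1  1  1  1  1  1  2  2
 a  0  1  1  1  1  1  1  2  2
 c  0  1  1  1  1  1  1  2  3
 b  0  1  2  2  2  2  2  2  3
 c  0  1  2  2  2  2  2  2  3
 c  0  1  2  2  2  2  2  2  3
 b  0  1  2  3  3  3  3  3  3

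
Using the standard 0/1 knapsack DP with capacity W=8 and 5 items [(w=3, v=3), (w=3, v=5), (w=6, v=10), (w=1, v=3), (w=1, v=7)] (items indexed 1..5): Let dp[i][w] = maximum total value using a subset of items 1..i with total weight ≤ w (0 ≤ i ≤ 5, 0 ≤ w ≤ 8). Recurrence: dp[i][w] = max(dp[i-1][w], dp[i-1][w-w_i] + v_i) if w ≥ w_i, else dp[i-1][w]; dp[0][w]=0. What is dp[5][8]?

20

i\w   0   1   2   3   4   5   6   7   8
  0   0   0   0   0   0   0   0   0   0
  1   0   0   0   3   3   3   3   3   3
  2   0   0   0   5   5   5   8   8   8
  3   0   0   0   5   5   5  10  10  10
  4   0   3   3   5   8   8  10  13  13
  5   0   7  10  10  12  15  15  17  20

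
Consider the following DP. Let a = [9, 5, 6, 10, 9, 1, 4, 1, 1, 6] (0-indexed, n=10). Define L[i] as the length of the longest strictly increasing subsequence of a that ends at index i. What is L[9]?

   i    0    1    2    3    4    5    6    7    8    9
a[i]    9    5    6   10    9    1    4    1    1    6
L[i]    1    1    2    3    3    1    2    1    1    3

3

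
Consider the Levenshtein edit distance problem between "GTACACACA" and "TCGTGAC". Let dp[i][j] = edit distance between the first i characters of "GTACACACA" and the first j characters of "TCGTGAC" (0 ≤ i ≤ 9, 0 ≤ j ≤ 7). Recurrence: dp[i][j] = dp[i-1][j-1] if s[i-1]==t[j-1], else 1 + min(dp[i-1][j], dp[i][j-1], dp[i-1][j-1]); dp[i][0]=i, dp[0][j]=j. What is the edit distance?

6

   ''  T  C  G  T  G  A  C
''  0  1  2  3  4  5  6  7
 G  1  1  2  2  3  4  5  6
 T  2  1  2  3  2  3  4  5
 A  3  2  2  3  3  3  3  4
 C  4  3  2  3  4  4  4  3
 A  5  4  3  3  4  5  4  4
 C  6  5  4  4  4  5  5  4
 A  7  6  5  5  5  5  5  5
 C  8  7  6  6  6  6  6  5
 A  9  8  7  7  7  7  6  6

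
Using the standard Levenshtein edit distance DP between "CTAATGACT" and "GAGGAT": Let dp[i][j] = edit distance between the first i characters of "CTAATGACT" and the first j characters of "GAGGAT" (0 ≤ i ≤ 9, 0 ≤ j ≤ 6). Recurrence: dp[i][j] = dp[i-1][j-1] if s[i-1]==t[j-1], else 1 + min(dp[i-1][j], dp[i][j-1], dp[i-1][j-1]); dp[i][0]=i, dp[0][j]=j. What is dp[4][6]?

5

   ''  G  A  G  G  A  T
''  0  1  2  3  4  5  6
 C  1  1  2  3  4  5  6
 T  2  2  2  3  4  5  5
 A  3  3  2  3  4  4  5
 A  4  4  3  3  4  4  5
 T  5  5  4  4  4  5  4
 G  6  5  5  4  4  5  5
 A  7  6  5  5  5  4  5
 C  8  7  6  6  6  5  5
 T  9  8  7  7  7  6  5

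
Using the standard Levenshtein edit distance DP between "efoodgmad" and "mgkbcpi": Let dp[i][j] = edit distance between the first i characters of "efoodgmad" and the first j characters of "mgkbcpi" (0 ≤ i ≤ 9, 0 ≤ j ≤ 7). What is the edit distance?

9

   ''  m  g  k  b  c  p  i
''  0  1  2  3  4  5  6  7
 e  1  1  2  3  4  5  6  7
 f  2  2  2  3  4  5  6  7
 o  3  3  3  3  4  5  6  7
 o  4  4  4  4  4  5  6  7
 d  5  5  5  5  5  5  6  7
 g  6  6  5  6  6  6  6  7
 m  7  6  6  6  7  7  7  7
 a  8  7  7  7  7  8  8  8
 d  9  8  8  8  8  8  9  9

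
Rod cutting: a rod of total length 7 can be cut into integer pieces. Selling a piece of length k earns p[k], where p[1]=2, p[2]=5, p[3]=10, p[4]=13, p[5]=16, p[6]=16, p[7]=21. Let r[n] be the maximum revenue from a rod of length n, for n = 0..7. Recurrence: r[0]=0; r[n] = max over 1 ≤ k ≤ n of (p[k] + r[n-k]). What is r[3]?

10

   n    0    1    2    3    4    5    6    7
r[n]    0    2    5   10   13   16   20   23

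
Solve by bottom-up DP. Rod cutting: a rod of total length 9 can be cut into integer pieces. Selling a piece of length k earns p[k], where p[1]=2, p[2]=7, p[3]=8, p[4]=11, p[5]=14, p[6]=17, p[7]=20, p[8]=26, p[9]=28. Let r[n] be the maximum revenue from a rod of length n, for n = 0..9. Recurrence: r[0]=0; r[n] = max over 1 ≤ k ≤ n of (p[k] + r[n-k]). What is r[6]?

21

   n    0    1    2    3    4    5    6    7    8    9
r[n]    0    2    7    9   14   16   21   23   28   30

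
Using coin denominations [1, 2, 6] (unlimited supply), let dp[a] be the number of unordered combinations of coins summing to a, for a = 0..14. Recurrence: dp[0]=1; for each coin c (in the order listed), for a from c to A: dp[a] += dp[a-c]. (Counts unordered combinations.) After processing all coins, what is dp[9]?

after  coin     0     1     2     3     4     5     6     7     8     9    10    11    12    13    14
          1     1     1     1     1     1     1     1     1     1     1     1     1     1     1     1
          2     1     1     2     2     3     3     4     4     5     5     6     6     7     7     8
          6     1     1     2     2     3     3     5     5     7     7     9     9    12    12    15

7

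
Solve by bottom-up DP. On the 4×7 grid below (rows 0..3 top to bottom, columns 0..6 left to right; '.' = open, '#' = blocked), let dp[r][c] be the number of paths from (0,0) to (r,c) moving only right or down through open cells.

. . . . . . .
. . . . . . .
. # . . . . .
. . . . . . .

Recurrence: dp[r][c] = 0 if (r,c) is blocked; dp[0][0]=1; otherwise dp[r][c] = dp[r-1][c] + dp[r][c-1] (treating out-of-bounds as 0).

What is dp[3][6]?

r\c   0   1   2   3   4   5   6
  0   1   1   1   1   1   1   1
  1   1   2   3   4   5   6   7
  2   1   0   3   7  12  18  25
  3   1   1   4  11  23  41  66

66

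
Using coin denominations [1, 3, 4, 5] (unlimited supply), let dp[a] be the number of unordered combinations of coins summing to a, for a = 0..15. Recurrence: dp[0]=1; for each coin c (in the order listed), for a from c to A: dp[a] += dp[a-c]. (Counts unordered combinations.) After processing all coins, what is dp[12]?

after  coin     0     1     2     3     4     5     6     7     8     9    10    11    12    13    14    15
          1     1     1     1     1     1     1     1     1     1     1     1     1     1     1     1     1
          3     1     1     1     2     2     2     3     3     3     4     4     4     5     5     5     6
          4     1     1     1     2     3     3     4     5     6     7     8     9    11    12    13    15
          5     1     1     1     2     3     4     5     6     8    10    12    14    17    20    23    27

17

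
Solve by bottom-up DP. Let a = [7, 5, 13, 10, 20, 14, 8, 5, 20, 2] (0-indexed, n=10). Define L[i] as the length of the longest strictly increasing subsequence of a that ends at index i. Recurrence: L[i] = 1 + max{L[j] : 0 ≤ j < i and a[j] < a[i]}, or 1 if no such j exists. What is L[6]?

   i    0    1    2    3    4    5    6    7    8    9
a[i]    7    5   13   10   20   14    8    5   20    2
L[i]    1    1    2    2    3    3    2    1    4    1

2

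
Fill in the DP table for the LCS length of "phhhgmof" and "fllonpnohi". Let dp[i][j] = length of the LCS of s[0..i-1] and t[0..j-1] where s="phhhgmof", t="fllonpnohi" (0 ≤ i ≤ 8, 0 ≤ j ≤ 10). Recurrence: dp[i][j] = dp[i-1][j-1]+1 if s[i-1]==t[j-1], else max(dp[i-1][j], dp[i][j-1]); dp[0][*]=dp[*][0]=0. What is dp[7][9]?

2

   ''  f  l  l  o  n  p  n  o  h  i
''  0  0  0  0  0  0  0  0  0  0  0
 p  0  0  0  0  0  0  1  1  1  1  1
 h  0  0  0  0  0  0  1  1  1  2  2
 h  0  0  0  0  0  0  1  1  1  2  2
 h  0  0  0  0  0  0  1  1  1  2  2
 g  0  0  0  0  0  0  1  1  1  2  2
 m  0  0  0  0  0  0  1  1  1  2  2
 o  0  0  0  0  1  1  1  1  2  2  2
 f  0  1  1  1  1  1  1  1  2  2  2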